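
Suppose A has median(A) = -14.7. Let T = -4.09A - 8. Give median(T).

median(T) = 52.123

A linear map preserves order up to sign, so median(T) = a·median(A) + b = (-4.09)·(-14.7) + (-8) = 52.123.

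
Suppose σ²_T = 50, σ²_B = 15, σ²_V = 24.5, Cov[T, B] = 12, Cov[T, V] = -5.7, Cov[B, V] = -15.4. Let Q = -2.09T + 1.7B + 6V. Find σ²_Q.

σ²_Q = a²·σ²_T + b²·σ²_B + c²·σ²_V + 2ab·Cov[T, B] + 2ac·Cov[T, V] + 2bc·Cov[B, V], with a = -2.09, b = 1.7, c = 6.
= 218.405 + 43.35 + 882 + (-85.272) + 142.956 + (-314.16)
= 887.279.

σ²_Q = 887.279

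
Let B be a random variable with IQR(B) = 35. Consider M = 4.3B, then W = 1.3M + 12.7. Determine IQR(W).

IQR(W) = 195.65

IQR(M) = |4.3|·35 = 150.5.
IQR(W) = |1.3|·150.5 = 195.65.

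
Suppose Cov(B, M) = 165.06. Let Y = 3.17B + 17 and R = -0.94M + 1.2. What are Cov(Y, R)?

Cov(Y, R) = -491.845788

Cov(Y, R) = a·c·Cov(B, M) = 3.17·(-0.94)·165.06 = -491.845788. Additive constants drop out.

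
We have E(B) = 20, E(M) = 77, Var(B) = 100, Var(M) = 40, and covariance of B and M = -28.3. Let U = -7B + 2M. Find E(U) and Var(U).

E(U) = 14, Var(U) = 5852.4

E(U) = (-7)·E(B) + 2·E(M) = (-7)·20 + 2·77 = 14.
Var(U) = a²·Var(B) + b²·Var(M) + 2ab·covariance of B and M with a = -7, b = 2.
= (-7)²·100 + 2²·40 + 2·(-7)·2·(-28.3)
= 4900 + 160 + 792.4 = 5852.4.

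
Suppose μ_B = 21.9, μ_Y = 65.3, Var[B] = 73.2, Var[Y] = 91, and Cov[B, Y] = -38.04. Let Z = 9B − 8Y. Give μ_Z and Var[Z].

μ_Z = -325.3, Var[Z] = 17230.96

μ_Z = 9·μ_B + (-8)·μ_Y = 9·21.9 + (-8)·65.3 = -325.3.
Var[Z] = a²·Var[B] + b²·Var[Y] + 2ab·Cov[B, Y] with a = 9, b = -8.
= 9²·73.2 + (-8)²·91 + 2·9·(-8)·(-38.04)
= 5929.2 + 5824 + 5477.76 = 17230.96.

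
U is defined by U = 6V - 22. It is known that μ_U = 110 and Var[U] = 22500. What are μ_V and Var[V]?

From U = 6V - 22: μ_U = a·μ_V + b, so μ_V = (μ_U − b)/a = (110 − (-22))/6 = 22.
Var[U] = a²·Var[V], so Var[V] = 22500/6² = 625.

μ_V = 22, Var[V] = 625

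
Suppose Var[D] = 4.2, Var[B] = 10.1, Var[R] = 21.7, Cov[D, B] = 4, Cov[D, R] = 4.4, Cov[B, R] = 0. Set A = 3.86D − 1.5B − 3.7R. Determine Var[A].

Var[A] = a²·Var[D] + b²·Var[B] + c²·Var[R] + 2ab·Cov[D, B] + 2ac·Cov[D, R] + 2bc·Cov[B, R], with a = 3.86, b = -1.5, c = -3.7.
= 62.57832 + 22.725 + 297.073 + (-46.32) + (-125.6816) + 0
= 210.37472.

Var[A] = 210.37472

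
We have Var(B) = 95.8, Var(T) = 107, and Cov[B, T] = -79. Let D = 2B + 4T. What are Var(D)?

Var(D) = a²·Var(B) + b²·Var(T) + 2ab·Cov[B, T] with a = 2, b = 4.
= 2²·95.8 + 4²·107 + 2·2·4·(-79)
= 383.2 + 1712 + (-1264) = 831.2.

Var(D) = 831.2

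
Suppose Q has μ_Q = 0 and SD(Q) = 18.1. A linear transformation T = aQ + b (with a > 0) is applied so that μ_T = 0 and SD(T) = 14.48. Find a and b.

a = 0.8, b = 0

SD(T) = a·SD(Q) (a > 0), so a = 14.48/18.1 = 0.8.
μ_T = a·μ_Q + b, so b = 0 − 0.8·0 = 0.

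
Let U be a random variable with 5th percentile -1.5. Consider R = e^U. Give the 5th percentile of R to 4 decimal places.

e^U is increasing, so P_{5}(R) = g(P_{5}(U)) ≈ 0.2231.

5th percentile of R = 0.2231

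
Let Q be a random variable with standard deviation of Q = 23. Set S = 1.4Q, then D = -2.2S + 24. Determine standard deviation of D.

standard deviation of D = 70.84

standard deviation of S = |1.4|·23 = 32.2.
standard deviation of D = |-2.2|·32.2 = 70.84.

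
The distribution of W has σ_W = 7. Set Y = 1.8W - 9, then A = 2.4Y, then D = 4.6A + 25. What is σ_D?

σ_Y = |1.8|·7 = 12.6.
σ_A = |2.4|·12.6 = 30.24.
σ_D = |4.6|·30.24 = 139.104.

σ_D = 139.104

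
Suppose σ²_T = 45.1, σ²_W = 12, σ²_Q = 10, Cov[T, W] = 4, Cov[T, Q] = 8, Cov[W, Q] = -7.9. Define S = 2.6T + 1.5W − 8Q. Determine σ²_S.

σ²_S = 859.876

σ²_S = a²·σ²_T + b²·σ²_W + c²·σ²_Q + 2ab·Cov[T, W] + 2ac·Cov[T, Q] + 2bc·Cov[W, Q], with a = 2.6, b = 1.5, c = -8.
= 304.876 + 27 + 640 + 31.2 + (-332.8) + 189.6
= 859.876.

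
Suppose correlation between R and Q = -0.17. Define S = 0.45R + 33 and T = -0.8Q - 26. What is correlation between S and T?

Linear rescalings preserve |correlation|; the slopes 0.45 and -0.8 have opposite signs, so the correlation flips sign: correlation between S and T = −correlation between R and Q = 0.17.

correlation between S and T = 0.17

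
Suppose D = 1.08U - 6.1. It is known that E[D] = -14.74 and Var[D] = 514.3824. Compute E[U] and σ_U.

E[U] = -8, σ_U = 21

From D = 1.08U - 6.1: E[D] = a·E[U] + b, so E[U] = (E[D] − b)/a = (-14.74 − (-6.1))/1.08 = -8.
σ_D = √514.3824 = 22.68.
σ_D = |a|·σ_U, so σ_U = 22.68/|1.08| = 21.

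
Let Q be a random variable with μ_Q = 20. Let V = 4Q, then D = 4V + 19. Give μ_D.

μ_V = 4·20 = 80.
μ_D = 4·80 + 19 = 339.

μ_D = 339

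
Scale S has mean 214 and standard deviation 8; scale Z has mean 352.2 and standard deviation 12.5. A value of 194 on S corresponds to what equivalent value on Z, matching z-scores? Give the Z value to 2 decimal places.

Z = 320.95

z = (194 − 214)/8 = -2.5.
Z = 352.2 + z·12.5 = 352.2 + (194 − 214)·12.5/8 = 320.95.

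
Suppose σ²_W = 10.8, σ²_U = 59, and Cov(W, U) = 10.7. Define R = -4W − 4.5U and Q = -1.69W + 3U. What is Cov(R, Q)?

Cov(R, Q) = -770.5185

By bilinearity, Cov(R, Q) = ac·σ²_W + bd·σ²_U + (ad+bc)·Cov(W, U), with a=-4, b=-4.5, c=-1.69, d=3.
ac·σ²_W = (-4)·(-1.69)·10.8 = 73.008
bd·σ²_U = (-4.5)·3·59 = -796.5
(ad+bc)·Cov(W, U) = (-4.395)·10.7 = -47.0265
Cov(R, Q) = 73.008 + (-796.5) + (-47.0265) = -770.5185.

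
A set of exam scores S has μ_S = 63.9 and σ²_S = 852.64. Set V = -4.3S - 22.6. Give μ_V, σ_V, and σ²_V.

V = -4.3S - 22.6 is linear with a = -4.3, b = -22.6.
μ_V = a·μ_S + b = (-4.3)·63.9 + (-22.6) = -297.37.
σ_S = √852.64 = 29.2.
σ_V = |a|·σ_S = |-4.3|·29.2 = 125.56.
σ²_V = a²·σ²_S = (-4.3)²·852.64 = 15765.3136 (the additive constant -22.6 does not affect variance).

μ_V = -297.37, σ_V = 125.56, σ²_V = 15765.3136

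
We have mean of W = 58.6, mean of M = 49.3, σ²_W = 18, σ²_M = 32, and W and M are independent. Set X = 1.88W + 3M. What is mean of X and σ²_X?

mean of X = 1.88·mean of W + 3·mean of M = 1.88·58.6 + 3·49.3 = 258.068.
σ²_X = a²·σ²_W + b²·σ²_M + 2ab·covariance of W and M with a = 1.88, b = 3.
Independence gives covariance of W and M = 0.
= 1.88²·18 + 3²·32 + 2·1.88·3·0
= 63.6192 + 288 + 0 = 351.6192.

mean of X = 258.068, σ²_X = 351.6192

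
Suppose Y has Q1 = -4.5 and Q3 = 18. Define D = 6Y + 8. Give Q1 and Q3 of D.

Q1(D) = -19, Q3(D) = 116

a = 6 > 0: Q1(D) = a·Q1(Y)+b = -19, Q3(D) = a·Q3(Y)+b = 116.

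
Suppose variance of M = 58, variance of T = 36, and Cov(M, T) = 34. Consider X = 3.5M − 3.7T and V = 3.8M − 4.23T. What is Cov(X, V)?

By bilinearity, Cov(X, V) = ac·variance of M + bd·variance of T + (ad+bc)·Cov(M, T), with a=3.5, b=-3.7, c=3.8, d=-4.23.
ac·variance of M = 3.5·3.8·58 = 771.4
bd·variance of T = (-3.7)·(-4.23)·36 = 563.436
(ad+bc)·Cov(M, T) = (-28.865)·34 = -981.41
Cov(X, V) = 771.4 + 563.436 + (-981.41) = 353.426.

Cov(X, V) = 353.426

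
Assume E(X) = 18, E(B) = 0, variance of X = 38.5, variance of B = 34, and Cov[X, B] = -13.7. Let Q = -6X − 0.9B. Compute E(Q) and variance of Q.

E(Q) = (-6)·E(X) + (-0.9)·E(B) = (-6)·18 + (-0.9)·0 = -108.
variance of Q = a²·variance of X + b²·variance of B + 2ab·Cov[X, B] with a = -6, b = -0.9.
= (-6)²·38.5 + (-0.9)²·34 + 2·(-6)·(-0.9)·(-13.7)
= 1386 + 27.54 + (-147.96) = 1265.58.

E(Q) = -108, variance of Q = 1265.58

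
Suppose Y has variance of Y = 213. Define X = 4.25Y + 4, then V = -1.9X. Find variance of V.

variance of V = 13888.798125

variance of X = 4.25²·213 = 3847.3125.
variance of V = (-1.9)²·3847.3125 = 13888.798125.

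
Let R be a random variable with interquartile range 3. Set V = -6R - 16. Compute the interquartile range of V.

Under V = aR + b, IQR(V) = |a|·IQR(R) = |-6|·3 = 18 (shifts cancel; spread scales by |a|).

IQR(V) = 18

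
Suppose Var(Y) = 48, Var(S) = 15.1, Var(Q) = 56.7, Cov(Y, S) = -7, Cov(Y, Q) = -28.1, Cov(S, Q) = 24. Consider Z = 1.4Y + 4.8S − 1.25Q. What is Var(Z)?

Var(Z) = a²·Var(Y) + b²·Var(S) + c²·Var(Q) + 2ab·Cov(Y, S) + 2ac·Cov(Y, Q) + 2bc·Cov(S, Q), with a = 1.4, b = 4.8, c = -1.25.
= 94.08 + 347.904 + 88.59375 + (-94.08) + 98.35 + (-288)
= 246.84775.

Var(Z) = 246.84775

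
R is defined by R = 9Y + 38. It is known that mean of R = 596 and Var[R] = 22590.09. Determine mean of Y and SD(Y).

From R = 9Y + 38: mean of R = a·mean of Y + b, so mean of Y = (mean of R − b)/a = (596 − 38)/9 = 62.
SD(R) = √22590.09 = 150.3.
SD(R) = |a|·SD(Y), so SD(Y) = 150.3/|9| = 16.7.

mean of Y = 62, SD(Y) = 16.7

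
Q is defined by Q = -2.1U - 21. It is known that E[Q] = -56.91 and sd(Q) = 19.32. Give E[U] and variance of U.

E[U] = 17.1, variance of U = 84.64

From Q = -2.1U - 21: E[Q] = a·E[U] + b, so E[U] = (E[Q] − b)/a = (-56.91 − (-21))/(-2.1) = 17.1.
variance of Q = 19.32² = 373.2624.
variance of Q = a²·variance of U, so variance of U = 373.2624/(-2.1)² = 84.64.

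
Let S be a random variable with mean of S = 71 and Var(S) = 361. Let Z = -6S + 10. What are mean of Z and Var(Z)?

mean of Z = -416, Var(Z) = 12996

Z = -6S + 10 is linear with a = -6, b = 10.
mean of Z = a·mean of S + b = (-6)·71 + 10 = -416.
Var(Z) = a²·Var(S) = (-6)²·361 = 12996 (the additive constant 10 does not affect variance).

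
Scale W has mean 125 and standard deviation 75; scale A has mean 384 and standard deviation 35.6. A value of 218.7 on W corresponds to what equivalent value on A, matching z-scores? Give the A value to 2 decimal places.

z = (218.7 − 125)/75 ≈ 1.2493.
A = 384 + z·35.6 = 384 + (218.7 − 125)·35.6/75 ≈ 428.48.

A = 428.48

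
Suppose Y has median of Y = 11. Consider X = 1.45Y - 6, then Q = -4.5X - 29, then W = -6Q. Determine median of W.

median of X = 1.45·11 + (-6) = 9.95.
median of Q = (-4.5)·9.95 + (-29) = -73.775.
median of W = (-6)·(-73.775) = 442.65.

median of W = 442.65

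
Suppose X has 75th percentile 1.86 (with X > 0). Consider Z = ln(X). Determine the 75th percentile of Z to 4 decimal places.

75th percentile of Z = 0.6206

ln(X) is increasing, so P_{75}(Z) = g(P_{75}(X)) ≈ 0.6206.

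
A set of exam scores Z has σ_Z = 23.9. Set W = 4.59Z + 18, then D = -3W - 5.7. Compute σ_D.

σ_W = |4.59|·23.9 = 109.701.
σ_D = |-3|·109.701 = 329.103.

σ_D = 329.103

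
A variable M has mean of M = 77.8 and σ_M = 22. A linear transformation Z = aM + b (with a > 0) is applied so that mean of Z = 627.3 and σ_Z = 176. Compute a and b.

a = 8, b = 4.9

σ_Z = a·σ_M (a > 0), so a = 176/22 = 8.
mean of Z = a·mean of M + b, so b = 627.3 − 8·77.8 = 4.9.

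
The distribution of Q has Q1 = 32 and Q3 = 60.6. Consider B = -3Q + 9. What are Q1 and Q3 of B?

Q1(B) = -172.8, Q3(B) = -87

a = -3 < 0 reverses order: Q1(B) comes from Q3(Q), Q3(B) from Q1(Q).
Q1(B) = (-3)·60.6 + 9 = -172.8; Q3(B) = (-3)·32 + 9 = -87.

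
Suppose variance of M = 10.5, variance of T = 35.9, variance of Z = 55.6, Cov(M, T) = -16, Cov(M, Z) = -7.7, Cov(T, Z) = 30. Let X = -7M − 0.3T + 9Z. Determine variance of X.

variance of X = 5762.331

variance of X = a²·variance of M + b²·variance of T + c²·variance of Z + 2ab·Cov(M, T) + 2ac·Cov(M, Z) + 2bc·Cov(T, Z), with a = -7, b = -0.3, c = 9.
= 514.5 + 3.231 + 4503.6 + (-67.2) + 970.2 + (-162)
= 5762.331.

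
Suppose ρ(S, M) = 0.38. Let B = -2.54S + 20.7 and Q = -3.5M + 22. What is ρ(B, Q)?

ρ(B, Q) = 0.38

Linear rescalings preserve correlation up to sign; here the slopes -2.54 and -3.5 have the same sign, so ρ(B, Q) = ρ(S, M) = 0.38.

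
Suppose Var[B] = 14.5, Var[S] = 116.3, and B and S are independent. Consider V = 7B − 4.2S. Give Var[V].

Var[V] = 2762.032

Var[V] = a²·Var[B] + b²·Var[S] + 2ab·Cov[B, S] with a = 7, b = -4.2.
Independence gives Cov[B, S] = 0.
= 7²·14.5 + (-4.2)²·116.3 + 2·7·(-4.2)·0
= 710.5 + 2051.532 + 0 = 2762.032.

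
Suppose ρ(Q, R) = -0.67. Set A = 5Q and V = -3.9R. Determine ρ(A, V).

Linear rescalings preserve |correlation|; the slopes 5 and -3.9 have opposite signs, so the correlation flips sign: ρ(A, V) = −ρ(Q, R) = 0.67.

ρ(A, V) = 0.67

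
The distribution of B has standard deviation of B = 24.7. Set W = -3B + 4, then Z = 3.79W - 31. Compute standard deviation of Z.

standard deviation of W = |-3|·24.7 = 74.1.
standard deviation of Z = |3.79|·74.1 = 280.839.

standard deviation of Z = 280.839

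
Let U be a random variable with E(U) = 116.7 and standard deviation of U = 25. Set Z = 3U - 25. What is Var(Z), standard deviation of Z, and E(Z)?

Z = 3U - 25 is linear with a = 3, b = -25.
Var(U) = 25² = 625.
Var(Z) = a²·Var(U) = 3²·625 = 5625 (the additive constant -25 does not affect variance).
standard deviation of Z = |a|·standard deviation of U = |3|·25 = 75.
E(Z) = a·E(U) + b = 3·116.7 + (-25) = 325.1.

Var(Z) = 5625, standard deviation of Z = 75, E(Z) = 325.1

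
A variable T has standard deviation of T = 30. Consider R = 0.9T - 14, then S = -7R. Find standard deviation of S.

standard deviation of R = |0.9|·30 = 27.
standard deviation of S = |-7|·27 = 189.

standard deviation of S = 189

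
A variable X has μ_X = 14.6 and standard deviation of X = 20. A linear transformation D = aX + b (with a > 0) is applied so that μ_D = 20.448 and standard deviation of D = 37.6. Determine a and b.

standard deviation of D = a·standard deviation of X (a > 0), so a = 37.6/20 = 1.88.
μ_D = a·μ_X + b, so b = 20.448 − 1.88·14.6 = -7.

a = 1.88, b = -7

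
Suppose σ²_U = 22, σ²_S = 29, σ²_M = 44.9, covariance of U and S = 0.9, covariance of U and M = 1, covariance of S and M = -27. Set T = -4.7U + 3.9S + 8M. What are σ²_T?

σ²_T = a²·σ²_U + b²·σ²_S + c²·σ²_M + 2ab·covariance of U and S + 2ac·covariance of U and M + 2bc·covariance of S and M, with a = -4.7, b = 3.9, c = 8.
= 485.98 + 441.09 + 2873.6 + (-32.994) + (-75.2) + (-1684.8)
= 2007.676.

σ²_T = 2007.676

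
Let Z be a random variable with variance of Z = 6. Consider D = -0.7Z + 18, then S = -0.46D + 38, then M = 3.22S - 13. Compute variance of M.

variance of D = (-0.7)²·6 = 2.94.
variance of S = (-0.46)²·2.94 = 0.622104.
variance of M = 3.22²·0.622104 = 6.4502231136.

variance of M = 6.4502231136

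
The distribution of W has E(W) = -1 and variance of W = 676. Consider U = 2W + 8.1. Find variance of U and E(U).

variance of U = 2704, E(U) = 6.1

U = 2W + 8.1 is linear with a = 2, b = 8.1.
variance of U = a²·variance of W = 2²·676 = 2704 (the additive constant 8.1 does not affect variance).
E(U) = a·E(W) + b = 2·(-1) + 8.1 = 6.1.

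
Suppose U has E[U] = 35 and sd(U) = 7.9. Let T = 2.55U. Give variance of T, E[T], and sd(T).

variance of T = 405.821025, E[T] = 89.25, sd(T) = 20.145

T = 2.55U is linear with a = 2.55, b = 0.
variance of U = 7.9² = 62.41.
variance of T = a²·variance of U = 2.55²·62.41 = 405.821025.
E[T] = a·E[U] + b = 2.55·35 = 89.25.
sd(T) = |a|·sd(U) = |2.55|·7.9 = 20.145.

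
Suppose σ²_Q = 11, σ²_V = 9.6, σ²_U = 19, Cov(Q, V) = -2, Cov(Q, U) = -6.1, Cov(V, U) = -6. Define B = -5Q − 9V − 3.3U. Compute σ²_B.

σ²_B = a²·σ²_Q + b²·σ²_V + c²·σ²_U + 2ab·Cov(Q, V) + 2ac·Cov(Q, U) + 2bc·Cov(V, U), with a = -5, b = -9, c = -3.3.
= 275 + 777.6 + 206.91 + (-180) + (-201.3) + (-356.4)
= 521.81.

σ²_B = 521.81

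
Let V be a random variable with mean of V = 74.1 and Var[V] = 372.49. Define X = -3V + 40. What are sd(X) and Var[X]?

X = -3V + 40 is linear with a = -3, b = 40.
sd(V) = √372.49 = 19.3.
sd(X) = |a|·sd(V) = |-3|·19.3 = 57.9.
Var[X] = a²·Var[V] = (-3)²·372.49 = 3352.41 (the additive constant 40 does not affect variance).

sd(X) = 57.9, Var[X] = 3352.41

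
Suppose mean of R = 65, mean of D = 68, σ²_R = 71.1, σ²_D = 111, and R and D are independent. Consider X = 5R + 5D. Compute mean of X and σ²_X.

mean of X = 665, σ²_X = 4552.5

mean of X = 5·mean of R + 5·mean of D = 5·65 + 5·68 = 665.
σ²_X = a²·σ²_R + b²·σ²_D + 2ab·Cov(R, D) with a = 5, b = 5.
Independence gives Cov(R, D) = 0.
= 5²·71.1 + 5²·111 + 2·5·5·0
= 1777.5 + 2775 + 0 = 4552.5.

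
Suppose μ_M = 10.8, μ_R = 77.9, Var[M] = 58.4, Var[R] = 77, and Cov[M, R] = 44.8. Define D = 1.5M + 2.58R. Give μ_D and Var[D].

μ_D = 1.5·μ_M + 2.58·μ_R = 1.5·10.8 + 2.58·77.9 = 217.182.
Var[D] = a²·Var[M] + b²·Var[R] + 2ab·Cov[M, R] with a = 1.5, b = 2.58.
= 1.5²·58.4 + 2.58²·77 + 2·1.5·2.58·44.8
= 131.4 + 512.5428 + 346.752 = 990.6948.

μ_D = 217.182, Var[D] = 990.6948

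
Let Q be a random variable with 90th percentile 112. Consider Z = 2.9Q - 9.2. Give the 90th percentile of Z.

Since a = 2.9 > 0 the transformation is increasing, so the 90th percentile of Z = a·(P_{90} of Q) + b = 2.9·112 + (-9.2) = 315.6.

90th percentile of Z = 315.6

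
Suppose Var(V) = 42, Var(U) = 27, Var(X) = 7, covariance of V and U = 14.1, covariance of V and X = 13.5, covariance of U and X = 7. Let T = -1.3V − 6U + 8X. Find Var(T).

Var(T) = 758.14

Var(T) = a²·Var(V) + b²·Var(U) + c²·Var(X) + 2ab·covariance of V and U + 2ac·covariance of V and X + 2bc·covariance of U and X, with a = -1.3, b = -6, c = 8.
= 70.98 + 972 + 448 + 219.96 + (-280.8) + (-672)
= 758.14.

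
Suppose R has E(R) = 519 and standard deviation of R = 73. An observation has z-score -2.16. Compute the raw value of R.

R = 361.32

R = E(R) + z·standard deviation of R = 519 + (-2.16)·73 = 361.32.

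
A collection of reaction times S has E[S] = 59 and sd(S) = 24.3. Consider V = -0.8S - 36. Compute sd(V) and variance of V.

sd(V) = 19.44, variance of V = 377.9136

V = -0.8S - 36 is linear with a = -0.8, b = -36.
sd(V) = |a|·sd(S) = |-0.8|·24.3 = 19.44.
variance of S = 24.3² = 590.49.
variance of V = a²·variance of S = (-0.8)²·590.49 = 377.9136 (the additive constant -36 does not affect variance).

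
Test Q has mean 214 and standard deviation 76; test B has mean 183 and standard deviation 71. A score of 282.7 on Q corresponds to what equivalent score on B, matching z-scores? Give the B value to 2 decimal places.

z = (282.7 − 214)/76 ≈ 0.9039.
B = 183 + z·71 = 183 + (282.7 − 214)·71/76 ≈ 247.18.

B = 247.18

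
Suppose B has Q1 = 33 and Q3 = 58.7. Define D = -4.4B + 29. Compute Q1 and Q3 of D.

Q1(D) = -229.28, Q3(D) = -116.2

a = -4.4 < 0 reverses order: Q1(D) comes from Q3(B), Q3(D) from Q1(B).
Q1(D) = (-4.4)·58.7 + 29 = -229.28; Q3(D) = (-4.4)·33 + 29 = -116.2.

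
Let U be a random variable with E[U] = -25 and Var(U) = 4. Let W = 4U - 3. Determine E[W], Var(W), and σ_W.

E[W] = -103, Var(W) = 64, σ_W = 8

W = 4U - 3 is linear with a = 4, b = -3.
E[W] = a·E[U] + b = 4·(-25) + (-3) = -103.
Var(W) = a²·Var(U) = 4²·4 = 64 (the additive constant -3 does not affect variance).
σ_U = √4 = 2.
σ_W = |a|·σ_U = |4|·2 = 8.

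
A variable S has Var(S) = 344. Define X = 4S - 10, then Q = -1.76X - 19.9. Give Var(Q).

Var(X) = 4²·344 = 5504.
Var(Q) = (-1.76)²·5504 = 17049.1904.

Var(Q) = 17049.1904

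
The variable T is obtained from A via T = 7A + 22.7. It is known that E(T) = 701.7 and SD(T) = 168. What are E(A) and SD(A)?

E(A) = 97, SD(A) = 24

From T = 7A + 22.7: E(T) = a·E(A) + b, so E(A) = (E(T) − b)/a = (701.7 − 22.7)/7 = 97.
SD(T) = |a|·SD(A), so SD(A) = 168/|7| = 24.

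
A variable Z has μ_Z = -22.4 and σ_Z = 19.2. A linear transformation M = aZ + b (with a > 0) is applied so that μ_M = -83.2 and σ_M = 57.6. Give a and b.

a = 3, b = -16

σ_M = a·σ_Z (a > 0), so a = 57.6/19.2 = 3.
μ_M = a·μ_Z + b, so b = -83.2 − 3·(-22.4) = -16.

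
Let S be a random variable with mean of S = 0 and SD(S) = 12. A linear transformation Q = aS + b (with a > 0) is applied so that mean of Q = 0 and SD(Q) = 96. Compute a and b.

SD(Q) = a·SD(S) (a > 0), so a = 96/12 = 8.
mean of Q = a·mean of S + b, so b = 0 − 8·0 = 0.

a = 8, b = 0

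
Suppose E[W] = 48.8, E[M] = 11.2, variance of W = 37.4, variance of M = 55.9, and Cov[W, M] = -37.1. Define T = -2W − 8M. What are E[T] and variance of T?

E[T] = (-2)·E[W] + (-8)·E[M] = (-2)·48.8 + (-8)·11.2 = -187.2.
variance of T = a²·variance of W + b²·variance of M + 2ab·Cov[W, M] with a = -2, b = -8.
= (-2)²·37.4 + (-8)²·55.9 + 2·(-2)·(-8)·(-37.1)
= 149.6 + 3577.6 + (-1187.2) = 2540.

E[T] = -187.2, variance of T = 2540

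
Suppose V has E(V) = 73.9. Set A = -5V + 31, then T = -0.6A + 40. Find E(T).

E(A) = (-5)·73.9 + 31 = -338.5.
E(T) = (-0.6)·(-338.5) + 40 = 243.1.

E(T) = 243.1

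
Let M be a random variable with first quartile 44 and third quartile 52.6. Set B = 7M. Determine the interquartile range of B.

IQR of M = Q3 − Q1 = 52.6 − 44 = 8.6.
Under B = aM + b, IQR(B) = |a|·IQR(M) = |7|·8.6 = 60.2 (shifts cancel; spread scales by |a|).

IQR(B) = 60.2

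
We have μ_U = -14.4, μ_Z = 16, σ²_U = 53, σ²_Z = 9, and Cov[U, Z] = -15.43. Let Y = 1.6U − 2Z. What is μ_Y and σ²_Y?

μ_Y = -55.04, σ²_Y = 270.432

μ_Y = 1.6·μ_U + (-2)·μ_Z = 1.6·(-14.4) + (-2)·16 = -55.04.
σ²_Y = a²·σ²_U + b²·σ²_Z + 2ab·Cov[U, Z] with a = 1.6, b = -2.
= 1.6²·53 + (-2)²·9 + 2·1.6·(-2)·(-15.43)
= 135.68 + 36 + 98.752 = 270.432.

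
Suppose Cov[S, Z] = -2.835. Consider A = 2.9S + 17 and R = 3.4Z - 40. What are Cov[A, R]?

Cov[A, R] = a·c·Cov[S, Z] = 2.9·3.4·(-2.835) = -27.9531. Additive constants drop out.

Cov[A, R] = -27.9531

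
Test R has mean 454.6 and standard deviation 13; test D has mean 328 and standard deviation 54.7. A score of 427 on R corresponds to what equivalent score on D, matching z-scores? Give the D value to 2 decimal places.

D = 211.87

z = (427 − 454.6)/13 ≈ -2.1231.
D = 328 + z·54.7 = 328 + (427 − 454.6)·54.7/13 ≈ 211.87.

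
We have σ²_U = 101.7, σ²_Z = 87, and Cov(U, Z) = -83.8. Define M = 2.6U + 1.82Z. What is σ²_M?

σ²_M = 182.5876

σ²_M = a²·σ²_U + b²·σ²_Z + 2ab·Cov(U, Z) with a = 2.6, b = 1.82.
= 2.6²·101.7 + 1.82²·87 + 2·2.6·1.82·(-83.8)
= 687.492 + 288.1788 + (-793.0832) = 182.5876.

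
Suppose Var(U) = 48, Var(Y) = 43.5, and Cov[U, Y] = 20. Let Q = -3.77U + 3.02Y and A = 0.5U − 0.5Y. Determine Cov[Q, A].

Cov[Q, A] = -88.265

By bilinearity, Cov[Q, A] = ac·Var(U) + bd·Var(Y) + (ad+bc)·Cov[U, Y], with a=-3.77, b=3.02, c=0.5, d=-0.5.
ac·Var(U) = (-3.77)·0.5·48 = -90.48
bd·Var(Y) = 3.02·(-0.5)·43.5 = -65.685
(ad+bc)·Cov[U, Y] = (3.395)·20 = 67.9
Cov[Q, A] = -90.48 + (-65.685) + 67.9 = -88.265.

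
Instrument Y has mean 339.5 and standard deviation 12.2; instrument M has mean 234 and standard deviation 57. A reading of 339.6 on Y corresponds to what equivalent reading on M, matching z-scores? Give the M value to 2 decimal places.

M = 234.47

z = (339.6 − 339.5)/12.2 ≈ 0.0082.
M = 234 + z·57 = 234 + (339.6 − 339.5)·57/12.2 ≈ 234.47.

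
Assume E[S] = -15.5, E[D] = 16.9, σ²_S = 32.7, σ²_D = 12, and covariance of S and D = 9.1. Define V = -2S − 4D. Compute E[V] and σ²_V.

E[V] = -36.6, σ²_V = 468.4

E[V] = (-2)·E[S] + (-4)·E[D] = (-2)·(-15.5) + (-4)·16.9 = -36.6.
σ²_V = a²·σ²_S + b²·σ²_D + 2ab·covariance of S and D with a = -2, b = -4.
= (-2)²·32.7 + (-4)²·12 + 2·(-2)·(-4)·9.1
= 130.8 + 192 + 145.6 = 468.4.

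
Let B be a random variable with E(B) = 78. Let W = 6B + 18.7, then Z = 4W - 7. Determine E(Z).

E(Z) = 1939.8

E(W) = 6·78 + 18.7 = 486.7.
E(Z) = 4·486.7 + (-7) = 1939.8.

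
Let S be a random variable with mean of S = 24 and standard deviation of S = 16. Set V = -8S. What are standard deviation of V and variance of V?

standard deviation of V = 128, variance of V = 16384

V = -8S is linear with a = -8, b = 0.
standard deviation of V = |a|·standard deviation of S = |-8|·16 = 128.
variance of S = 16² = 256.
variance of V = a²·variance of S = (-8)²·256 = 16384.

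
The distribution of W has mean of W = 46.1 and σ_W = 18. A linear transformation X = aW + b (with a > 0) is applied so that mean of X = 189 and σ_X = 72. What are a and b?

σ_X = a·σ_W (a > 0), so a = 72/18 = 4.
mean of X = a·mean of W + b, so b = 189 − 4·46.1 = 4.6.

a = 4, b = 4.6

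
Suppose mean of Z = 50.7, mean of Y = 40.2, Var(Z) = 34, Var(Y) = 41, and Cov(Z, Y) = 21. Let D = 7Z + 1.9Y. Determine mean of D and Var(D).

mean of D = 7·mean of Z + 1.9·mean of Y = 7·50.7 + 1.9·40.2 = 431.28.
Var(D) = a²·Var(Z) + b²·Var(Y) + 2ab·Cov(Z, Y) with a = 7, b = 1.9.
= 7²·34 + 1.9²·41 + 2·7·1.9·21
= 1666 + 148.01 + 558.6 = 2372.61.

mean of D = 431.28, Var(D) = 2372.61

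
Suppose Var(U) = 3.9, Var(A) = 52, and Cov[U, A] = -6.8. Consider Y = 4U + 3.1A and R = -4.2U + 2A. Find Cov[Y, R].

By bilinearity, Cov[Y, R] = ac·Var(U) + bd·Var(A) + (ad+bc)·Cov[U, A], with a=4, b=3.1, c=-4.2, d=2.
ac·Var(U) = 4·(-4.2)·3.9 = -65.52
bd·Var(A) = 3.1·2·52 = 322.4
(ad+bc)·Cov[U, A] = (-5.02)·(-6.8) = 34.136
Cov[Y, R] = -65.52 + 322.4 + 34.136 = 291.016.

Cov[Y, R] = 291.016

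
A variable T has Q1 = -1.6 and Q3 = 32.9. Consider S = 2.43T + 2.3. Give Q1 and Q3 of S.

a = 2.43 > 0: Q1(S) = a·Q1(T)+b = -1.588, Q3(S) = a·Q3(T)+b = 82.247.

Q1(S) = -1.588, Q3(S) = 82.247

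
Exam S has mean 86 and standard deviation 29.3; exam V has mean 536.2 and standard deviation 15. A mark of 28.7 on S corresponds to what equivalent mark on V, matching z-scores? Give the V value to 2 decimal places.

V = 506.87

z = (28.7 − 86)/29.3 ≈ -1.9556.
V = 536.2 + z·15 = 536.2 + (28.7 − 86)·15/29.3 ≈ 506.87.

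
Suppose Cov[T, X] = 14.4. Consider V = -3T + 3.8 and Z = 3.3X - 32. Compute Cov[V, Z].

Cov[V, Z] = -142.56

Cov[V, Z] = a·c·Cov[T, X] = (-3)·3.3·14.4 = -142.56. Additive constants drop out.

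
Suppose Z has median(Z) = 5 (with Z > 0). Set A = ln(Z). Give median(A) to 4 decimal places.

median(A) = 1.6094

ln(Z) is monotone on this domain, so median(A) = ln(5) ≈ 1.6094.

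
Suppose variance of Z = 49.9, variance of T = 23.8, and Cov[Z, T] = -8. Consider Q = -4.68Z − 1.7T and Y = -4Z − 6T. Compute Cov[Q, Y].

By bilinearity, Cov[Q, Y] = ac·variance of Z + bd·variance of T + (ad+bc)·Cov[Z, T], with a=-4.68, b=-1.7, c=-4, d=-6.
ac·variance of Z = (-4.68)·(-4)·49.9 = 934.128
bd·variance of T = (-1.7)·(-6)·23.8 = 242.76
(ad+bc)·Cov[Z, T] = (34.88)·(-8) = -279.04
Cov[Q, Y] = 934.128 + 242.76 + (-279.04) = 897.848.

Cov[Q, Y] = 897.848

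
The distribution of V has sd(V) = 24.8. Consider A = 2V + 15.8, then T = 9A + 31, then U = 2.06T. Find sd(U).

sd(A) = |2|·24.8 = 49.6.
sd(T) = |9|·49.6 = 446.4.
sd(U) = |2.06|·446.4 = 919.584.

sd(U) = 919.584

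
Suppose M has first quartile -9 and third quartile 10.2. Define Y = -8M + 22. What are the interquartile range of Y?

IQR(Y) = 153.6

IQR of M = Q3 − Q1 = 10.2 − (-9) = 19.2.
Under Y = aM + b, IQR(Y) = |a|·IQR(M) = |-8|·19.2 = 153.6 (shifts cancel; spread scales by |a|).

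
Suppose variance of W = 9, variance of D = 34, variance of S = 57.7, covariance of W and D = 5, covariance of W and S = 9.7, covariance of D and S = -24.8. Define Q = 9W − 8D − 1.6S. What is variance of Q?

variance of Q = a²·variance of W + b²·variance of D + c²·variance of S + 2ab·covariance of W and D + 2ac·covariance of W and S + 2bc·covariance of D and S, with a = 9, b = -8, c = -1.6.
= 729 + 2176 + 147.712 + (-720) + (-279.36) + (-634.88)
= 1418.472.

variance of Q = 1418.472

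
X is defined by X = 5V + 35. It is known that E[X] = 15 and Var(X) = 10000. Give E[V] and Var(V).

From X = 5V + 35: E[X] = a·E[V] + b, so E[V] = (E[X] − b)/a = (15 − 35)/5 = -4.
Var(X) = a²·Var(V), so Var(V) = 10000/5² = 400.

E[V] = -4, Var(V) = 400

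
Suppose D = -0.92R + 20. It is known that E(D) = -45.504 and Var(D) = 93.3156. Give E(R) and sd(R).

From D = -0.92R + 20: E(D) = a·E(R) + b, so E(R) = (E(D) − b)/a = (-45.504 − 20)/(-0.92) = 71.2.
sd(D) = √93.3156 = 9.66.
sd(D) = |a|·sd(R), so sd(R) = 9.66/|-0.92| = 10.5.

E(R) = 71.2, sd(R) = 10.5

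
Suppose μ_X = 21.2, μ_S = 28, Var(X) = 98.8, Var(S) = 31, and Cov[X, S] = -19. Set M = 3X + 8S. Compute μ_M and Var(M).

μ_M = 287.6, Var(M) = 1961.2

μ_M = 3·μ_X + 8·μ_S = 3·21.2 + 8·28 = 287.6.
Var(M) = a²·Var(X) + b²·Var(S) + 2ab·Cov[X, S] with a = 3, b = 8.
= 3²·98.8 + 8²·31 + 2·3·8·(-19)
= 889.2 + 1984 + (-912) = 1961.2.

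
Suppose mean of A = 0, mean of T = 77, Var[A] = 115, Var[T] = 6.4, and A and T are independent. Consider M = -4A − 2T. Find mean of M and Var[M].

mean of M = -154, Var[M] = 1865.6

mean of M = (-4)·mean of A + (-2)·mean of T = (-4)·0 + (-2)·77 = -154.
Var[M] = a²·Var[A] + b²·Var[T] + 2ab·Cov(A, T) with a = -4, b = -2.
Independence gives Cov(A, T) = 0.
= (-4)²·115 + (-2)²·6.4 + 2·(-4)·(-2)·0
= 1840 + 25.6 + 0 = 1865.6.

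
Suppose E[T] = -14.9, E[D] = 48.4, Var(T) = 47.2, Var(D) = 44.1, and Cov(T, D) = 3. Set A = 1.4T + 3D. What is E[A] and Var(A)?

E[A] = 1.4·E[T] + 3·E[D] = 1.4·(-14.9) + 3·48.4 = 124.34.
Var(A) = a²·Var(T) + b²·Var(D) + 2ab·Cov(T, D) with a = 1.4, b = 3.
= 1.4²·47.2 + 3²·44.1 + 2·1.4·3·3
= 92.512 + 396.9 + 25.2 = 514.612.

E[A] = 124.34, Var(A) = 514.612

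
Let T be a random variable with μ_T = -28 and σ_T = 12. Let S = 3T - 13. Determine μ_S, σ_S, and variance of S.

S = 3T - 13 is linear with a = 3, b = -13.
μ_S = a·μ_T + b = 3·(-28) + (-13) = -97.
σ_S = |a|·σ_T = |3|·12 = 36.
variance of T = 12² = 144.
variance of S = a²·variance of T = 3²·144 = 1296 (the additive constant -13 does not affect variance).

μ_S = -97, σ_S = 36, variance of S = 1296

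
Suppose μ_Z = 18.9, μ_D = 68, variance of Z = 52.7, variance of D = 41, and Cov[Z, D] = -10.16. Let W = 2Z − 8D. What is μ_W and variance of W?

μ_W = 2·μ_Z + (-8)·μ_D = 2·18.9 + (-8)·68 = -506.2.
variance of W = a²·variance of Z + b²·variance of D + 2ab·Cov[Z, D] with a = 2, b = -8.
= 2²·52.7 + (-8)²·41 + 2·2·(-8)·(-10.16)
= 210.8 + 2624 + 325.12 = 3159.92.

μ_W = -506.2, variance of W = 3159.92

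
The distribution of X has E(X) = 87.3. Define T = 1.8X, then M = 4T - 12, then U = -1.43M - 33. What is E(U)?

E(U) = -914.6808

E(T) = 1.8·87.3 = 157.14.
E(M) = 4·157.14 + (-12) = 616.56.
E(U) = (-1.43)·616.56 + (-33) = -914.6808.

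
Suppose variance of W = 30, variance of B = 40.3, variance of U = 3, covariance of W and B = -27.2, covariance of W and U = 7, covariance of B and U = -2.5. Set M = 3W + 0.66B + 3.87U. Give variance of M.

variance of M = a²·variance of W + b²·variance of B + c²·variance of U + 2ab·covariance of W and B + 2ac·covariance of W and U + 2bc·covariance of B and U, with a = 3, b = 0.66, c = 3.87.
= 270 + 17.55468 + 44.9307 + (-107.712) + 162.54 + (-12.771)
= 374.54238.

variance of M = 374.54238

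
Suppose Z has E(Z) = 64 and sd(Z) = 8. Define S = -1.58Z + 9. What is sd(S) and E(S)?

sd(S) = 12.64, E(S) = -92.12

S = -1.58Z + 9 is linear with a = -1.58, b = 9.
sd(S) = |a|·sd(Z) = |-1.58|·8 = 12.64.
E(S) = a·E(Z) + b = (-1.58)·64 + 9 = -92.12.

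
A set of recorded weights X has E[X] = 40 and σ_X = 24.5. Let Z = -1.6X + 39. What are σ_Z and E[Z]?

σ_Z = 39.2, E[Z] = -25

Z = -1.6X + 39 is linear with a = -1.6, b = 39.
σ_Z = |a|·σ_X = |-1.6|·24.5 = 39.2.
E[Z] = a·E[X] + b = (-1.6)·40 + 39 = -25.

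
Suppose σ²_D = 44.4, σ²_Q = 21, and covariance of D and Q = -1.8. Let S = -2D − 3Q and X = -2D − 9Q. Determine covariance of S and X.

covariance of S and X = 701.4

By bilinearity, covariance of S and X = ac·σ²_D + bd·σ²_Q + (ad+bc)·covariance of D and Q, with a=-2, b=-3, c=-2, d=-9.
ac·σ²_D = (-2)·(-2)·44.4 = 177.6
bd·σ²_Q = (-3)·(-9)·21 = 567
(ad+bc)·covariance of D and Q = (24)·(-1.8) = -43.2
covariance of S and X = 177.6 + 567 + (-43.2) = 701.4.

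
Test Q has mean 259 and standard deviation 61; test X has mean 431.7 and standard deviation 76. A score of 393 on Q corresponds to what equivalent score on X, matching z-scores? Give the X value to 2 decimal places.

X = 598.65

z = (393 − 259)/61 ≈ 2.1967.
X = 431.7 + z·76 = 431.7 + (393 − 259)·76/61 ≈ 598.65.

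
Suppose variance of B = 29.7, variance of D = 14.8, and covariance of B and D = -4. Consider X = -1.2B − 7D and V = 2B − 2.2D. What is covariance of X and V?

By bilinearity, covariance of X and V = ac·variance of B + bd·variance of D + (ad+bc)·covariance of B and D, with a=-1.2, b=-7, c=2, d=-2.2.
ac·variance of B = (-1.2)·2·29.7 = -71.28
bd·variance of D = (-7)·(-2.2)·14.8 = 227.92
(ad+bc)·covariance of B and D = (-11.36)·(-4) = 45.44
covariance of X and V = -71.28 + 227.92 + 45.44 = 202.08.

covariance of X and V = 202.08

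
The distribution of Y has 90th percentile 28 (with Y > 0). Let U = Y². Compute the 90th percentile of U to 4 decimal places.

90th percentile of U = 784

Y² is increasing, so P_{90}(U) = g(P_{90}(Y)) = 784.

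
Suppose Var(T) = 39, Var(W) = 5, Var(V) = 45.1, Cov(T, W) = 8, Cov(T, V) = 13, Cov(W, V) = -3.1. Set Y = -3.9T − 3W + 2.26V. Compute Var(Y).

Var(Y) = 868.61476

Var(Y) = a²·Var(T) + b²·Var(W) + c²·Var(V) + 2ab·Cov(T, W) + 2ac·Cov(T, V) + 2bc·Cov(W, V), with a = -3.9, b = -3, c = 2.26.
= 593.19 + 45 + 230.35276 + 187.2 + (-229.164) + 42.036
= 868.61476.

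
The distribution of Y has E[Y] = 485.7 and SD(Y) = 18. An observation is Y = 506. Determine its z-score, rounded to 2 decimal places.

z = (Y − E[Y]) / SD(Y) = (506 − 485.7) / 18 ≈ 1.13.

z = 1.13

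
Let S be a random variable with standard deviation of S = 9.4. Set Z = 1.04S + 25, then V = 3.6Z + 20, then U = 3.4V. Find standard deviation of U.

standard deviation of U = 119.65824

standard deviation of Z = |1.04|·9.4 = 9.776.
standard deviation of V = |3.6|·9.776 = 35.1936.
standard deviation of U = |3.4|·35.1936 = 119.65824.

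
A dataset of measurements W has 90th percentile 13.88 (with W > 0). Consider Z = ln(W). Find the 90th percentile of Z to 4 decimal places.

ln(W) is increasing, so P_{90}(Z) = g(P_{90}(W)) ≈ 2.6304.

90th percentile of Z = 2.6304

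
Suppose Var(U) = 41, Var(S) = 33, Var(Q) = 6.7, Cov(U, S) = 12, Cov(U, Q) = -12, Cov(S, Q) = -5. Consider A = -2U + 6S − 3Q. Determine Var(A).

Var(A) = 1160.3

Var(A) = a²·Var(U) + b²·Var(S) + c²·Var(Q) + 2ab·Cov(U, S) + 2ac·Cov(U, Q) + 2bc·Cov(S, Q), with a = -2, b = 6, c = -3.
= 164 + 1188 + 60.3 + (-288) + (-144) + 180
= 1160.3.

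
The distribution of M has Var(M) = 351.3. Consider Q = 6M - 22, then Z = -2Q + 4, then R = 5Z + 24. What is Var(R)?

Var(Q) = 6²·351.3 = 12646.8.
Var(Z) = (-2)²·12646.8 = 50587.2.
Var(R) = 5²·50587.2 = 1264680.

Var(R) = 1264680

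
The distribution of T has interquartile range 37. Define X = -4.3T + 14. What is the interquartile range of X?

Under X = aT + b, IQR(X) = |a|·IQR(T) = |-4.3|·37 = 159.1 (shifts cancel; spread scales by |a|).

IQR(X) = 159.1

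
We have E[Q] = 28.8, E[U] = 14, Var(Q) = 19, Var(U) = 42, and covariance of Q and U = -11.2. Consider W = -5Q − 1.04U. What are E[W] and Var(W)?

E[W] = (-5)·E[Q] + (-1.04)·E[U] = (-5)·28.8 + (-1.04)·14 = -158.56.
Var(W) = a²·Var(Q) + b²·Var(U) + 2ab·covariance of Q and U with a = -5, b = -1.04.
= (-5)²·19 + (-1.04)²·42 + 2·(-5)·(-1.04)·(-11.2)
= 475 + 45.4272 + (-116.48) = 403.9472.

E[W] = -158.56, Var(W) = 403.9472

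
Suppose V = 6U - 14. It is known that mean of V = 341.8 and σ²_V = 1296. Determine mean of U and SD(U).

From V = 6U - 14: mean of V = a·mean of U + b, so mean of U = (mean of V − b)/a = (341.8 − (-14))/6 = 59.3.
SD(V) = √1296 = 36.
SD(V) = |a|·SD(U), so SD(U) = 36/|6| = 6.

mean of U = 59.3, SD(U) = 6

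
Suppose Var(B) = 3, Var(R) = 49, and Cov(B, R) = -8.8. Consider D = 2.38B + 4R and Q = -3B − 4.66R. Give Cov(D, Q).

By bilinearity, Cov(D, Q) = ac·Var(B) + bd·Var(R) + (ad+bc)·Cov(B, R), with a=2.38, b=4, c=-3, d=-4.66.
ac·Var(B) = 2.38·(-3)·3 = -21.42
bd·Var(R) = 4·(-4.66)·49 = -913.36
(ad+bc)·Cov(B, R) = (-23.0908)·(-8.8) = 203.19904
Cov(D, Q) = -21.42 + (-913.36) + 203.19904 = -731.58096.

Cov(D, Q) = -731.58096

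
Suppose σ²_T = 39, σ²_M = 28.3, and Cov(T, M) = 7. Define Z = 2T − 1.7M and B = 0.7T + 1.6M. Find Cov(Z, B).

By bilinearity, Cov(Z, B) = ac·σ²_T + bd·σ²_M + (ad+bc)·Cov(T, M), with a=2, b=-1.7, c=0.7, d=1.6.
ac·σ²_T = 2·0.7·39 = 54.6
bd·σ²_M = (-1.7)·1.6·28.3 = -76.976
(ad+bc)·Cov(T, M) = (2.01)·7 = 14.07
Cov(Z, B) = 54.6 + (-76.976) + 14.07 = -8.306.

Cov(Z, B) = -8.306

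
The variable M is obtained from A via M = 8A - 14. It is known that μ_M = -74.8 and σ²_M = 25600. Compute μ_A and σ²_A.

From M = 8A - 14: μ_M = a·μ_A + b, so μ_A = (μ_M − b)/a = (-74.8 − (-14))/8 = -7.6.
σ²_M = a²·σ²_A, so σ²_A = 25600/8² = 400.

μ_A = -7.6, σ²_A = 400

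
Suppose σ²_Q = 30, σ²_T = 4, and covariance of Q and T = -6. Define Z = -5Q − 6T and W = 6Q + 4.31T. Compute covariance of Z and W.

covariance of Z and W = -658.14

By bilinearity, covariance of Z and W = ac·σ²_Q + bd·σ²_T + (ad+bc)·covariance of Q and T, with a=-5, b=-6, c=6, d=4.31.
ac·σ²_Q = (-5)·6·30 = -900
bd·σ²_T = (-6)·4.31·4 = -103.44
(ad+bc)·covariance of Q and T = (-57.55)·(-6) = 345.3
covariance of Z and W = -900 + (-103.44) + 345.3 = -658.14.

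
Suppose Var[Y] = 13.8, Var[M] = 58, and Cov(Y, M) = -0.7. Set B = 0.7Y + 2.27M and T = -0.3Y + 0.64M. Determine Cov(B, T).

By bilinearity, Cov(B, T) = ac·Var[Y] + bd·Var[M] + (ad+bc)·Cov(Y, M), with a=0.7, b=2.27, c=-0.3, d=0.64.
ac·Var[Y] = 0.7·(-0.3)·13.8 = -2.898
bd·Var[M] = 2.27·0.64·58 = 84.2624
(ad+bc)·Cov(Y, M) = (-0.233)·(-0.7) = 0.1631
Cov(B, T) = -2.898 + 84.2624 + 0.1631 = 81.5275.

Cov(B, T) = 81.5275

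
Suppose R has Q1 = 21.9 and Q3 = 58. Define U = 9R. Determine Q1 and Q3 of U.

Q1(U) = 197.1, Q3(U) = 522

a = 9 > 0: Q1(U) = a·Q1(R)+b = 197.1, Q3(U) = a·Q3(R)+b = 522.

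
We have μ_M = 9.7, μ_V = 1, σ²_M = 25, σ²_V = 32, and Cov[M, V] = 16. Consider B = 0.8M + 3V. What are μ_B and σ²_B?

μ_B = 10.76, σ²_B = 380.8

μ_B = 0.8·μ_M + 3·μ_V = 0.8·9.7 + 3·1 = 10.76.
σ²_B = a²·σ²_M + b²·σ²_V + 2ab·Cov[M, V] with a = 0.8, b = 3.
= 0.8²·25 + 3²·32 + 2·0.8·3·16
= 16 + 288 + 76.8 = 380.8.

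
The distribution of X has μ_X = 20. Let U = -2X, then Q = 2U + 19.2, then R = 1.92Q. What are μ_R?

μ_U = (-2)·20 = -40.
μ_Q = 2·(-40) + 19.2 = -60.8.
μ_R = 1.92·(-60.8) = -116.736.

μ_R = -116.736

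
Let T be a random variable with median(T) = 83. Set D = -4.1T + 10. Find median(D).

A linear map preserves order up to sign, so median(D) = a·median(T) + b = (-4.1)·83 + 10 = -330.3.

median(D) = -330.3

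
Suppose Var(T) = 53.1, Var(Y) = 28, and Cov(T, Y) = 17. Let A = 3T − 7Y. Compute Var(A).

Var(A) = 1135.9

Var(A) = a²·Var(T) + b²·Var(Y) + 2ab·Cov(T, Y) with a = 3, b = -7.
= 3²·53.1 + (-7)²·28 + 2·3·(-7)·17
= 477.9 + 1372 + (-714) = 1135.9.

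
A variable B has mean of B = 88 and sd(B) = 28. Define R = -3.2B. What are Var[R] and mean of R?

Var[R] = 8028.16, mean of R = -281.6

R = -3.2B is linear with a = -3.2, b = 0.
Var[B] = 28² = 784.
Var[R] = a²·Var[B] = (-3.2)²·784 = 8028.16.
mean of R = a·mean of B + b = (-3.2)·88 = -281.6.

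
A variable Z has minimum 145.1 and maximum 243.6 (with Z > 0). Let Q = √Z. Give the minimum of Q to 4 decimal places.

min(Q) = 12.0457

√Z is increasing on this domain, so min(Q) comes from min(Z) = 145.1: min(Q) = √(145.1) ≈ 12.0457.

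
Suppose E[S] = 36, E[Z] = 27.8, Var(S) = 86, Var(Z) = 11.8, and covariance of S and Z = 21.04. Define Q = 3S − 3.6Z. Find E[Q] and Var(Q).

E[Q] = 7.92, Var(Q) = 472.464

E[Q] = 3·E[S] + (-3.6)·E[Z] = 3·36 + (-3.6)·27.8 = 7.92.
Var(Q) = a²·Var(S) + b²·Var(Z) + 2ab·covariance of S and Z with a = 3, b = -3.6.
= 3²·86 + (-3.6)²·11.8 + 2·3·(-3.6)·21.04
= 774 + 152.928 + (-454.464) = 472.464.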